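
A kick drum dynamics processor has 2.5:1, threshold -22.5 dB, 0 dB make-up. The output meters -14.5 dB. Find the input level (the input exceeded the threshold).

-2.5 dB

Post-compression overshoot = -14.5 − (-22.5) = 8 dB.
Before 2.5:1 compression the overshoot was 8 × 2.5 = 20 dB, so input = -22.5 + 20 = -2.5 dB.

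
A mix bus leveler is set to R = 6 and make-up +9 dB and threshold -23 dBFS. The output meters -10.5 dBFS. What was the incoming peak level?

-2 dBFS

Remove make-up: -10.5 − 9 = -19.5 dBFS.
That's 3.5 dB above the -23 dBFS threshold.
Input overshoot = R × output overshoot = 21 dB → input = -23 + 21 = -2 dBFS.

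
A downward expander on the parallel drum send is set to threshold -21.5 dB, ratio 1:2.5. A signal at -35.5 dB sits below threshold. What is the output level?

The input is 14 dB below the -21.5 dB threshold.
A 1:2.5 expander multiplies undershoot by 2.5: 14 × 2.5 = 35 dB below threshold.
Output = -21.5 − 35 = -56.5 dB.

-56.5 dB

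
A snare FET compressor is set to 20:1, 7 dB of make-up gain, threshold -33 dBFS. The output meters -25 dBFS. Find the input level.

Stripping the +7 dB make-up gives -32 dBFS at the gain stage.
Post-compression overshoot = -32 − (-33) = 1 dB.
Input overshoot = R × output overshoot = 20 dB → input = -33 + 20 = -13 dBFS.

-13 dBFS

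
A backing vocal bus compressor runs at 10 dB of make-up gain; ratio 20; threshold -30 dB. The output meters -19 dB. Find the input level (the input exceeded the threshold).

Stripping the +10 dB make-up gives -29 dB at the gain stage.
The compressed level sits -29 − (-30) = 1 dB over threshold.
Input overshoot = R × output overshoot = 20 dB → input = -30 + 20 = -10 dB.

-10 dB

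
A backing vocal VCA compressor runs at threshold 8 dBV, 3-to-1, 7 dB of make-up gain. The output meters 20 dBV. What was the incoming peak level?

23 dBV

Stripping the +7 dB make-up gives 13 dBV at the gain stage.
Post-compression overshoot = 13 − 8 = 5 dB.
Input overshoot = R × output overshoot = 15 dB → input = 8 + 15 = 23 dBV.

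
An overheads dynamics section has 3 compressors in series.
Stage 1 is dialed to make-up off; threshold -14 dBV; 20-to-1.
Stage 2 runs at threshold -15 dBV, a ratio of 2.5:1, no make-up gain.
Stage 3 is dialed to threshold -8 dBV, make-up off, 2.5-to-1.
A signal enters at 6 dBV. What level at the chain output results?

Stage 1: overshoot 20 dB → 20/20 = 1 dB → -13 dBV.
Stage 2: overshoot 2 dB → 2/2.5 = 0.8 dB → -14.2 dBV.
Stage 3: -14.2 dBV ≤ -8 dBV, so stage 3 doesn't engage; output -14.2 dBV.

-14.2 dBV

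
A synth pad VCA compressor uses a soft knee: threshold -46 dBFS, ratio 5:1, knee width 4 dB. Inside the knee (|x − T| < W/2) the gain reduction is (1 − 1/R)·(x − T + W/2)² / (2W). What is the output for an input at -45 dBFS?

-45.9 dBFS

x − T + W/2 = -45 − (-46) + 2 = 3.
GR = (1 − 1/5) × 3² / 8 = 0.8 × 9 / 8 = 0.9 dB.
Output = -45 − 0.9 = -45.9 dBFS.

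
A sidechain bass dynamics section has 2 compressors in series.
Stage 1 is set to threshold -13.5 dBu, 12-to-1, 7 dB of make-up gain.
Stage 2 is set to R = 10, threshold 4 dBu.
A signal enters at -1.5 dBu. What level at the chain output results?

Stage 1: -1.5 dBu is 12 dB over -13.5 dBu; at 12:1 that becomes 1 dB over, giving -12.5 dBu; +7 dB make-up → -5.5 dBu.
Stage 2: below threshold (-5.5 ≤ 4); passes unchanged; output -5.5 dBu.

-5.5 dBu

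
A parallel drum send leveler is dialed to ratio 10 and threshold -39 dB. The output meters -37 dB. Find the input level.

Post-compression overshoot = -37 − (-39) = 2 dB.
Input overshoot = R × output overshoot = 20 dB → input = -39 + 20 = -19 dB.

-19 dB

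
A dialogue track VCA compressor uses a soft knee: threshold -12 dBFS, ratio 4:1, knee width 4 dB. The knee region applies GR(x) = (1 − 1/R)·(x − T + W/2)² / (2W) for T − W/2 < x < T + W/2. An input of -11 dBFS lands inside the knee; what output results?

x − T + W/2 = -11 − (-12) + 2 = 3.
GR = (1 − 1/4) × 3² / 8 = 0.75 × 9 / 8 = 0.84375 dB.
Output = -11 − 0.84375 = -11.84375 dBFS.

-11.84375 dBFS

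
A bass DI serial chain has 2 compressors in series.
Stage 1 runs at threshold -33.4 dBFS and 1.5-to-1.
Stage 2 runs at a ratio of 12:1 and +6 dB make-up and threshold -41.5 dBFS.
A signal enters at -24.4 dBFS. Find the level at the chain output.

-34.325 dBFS

Stage 1: -24.4 dBFS is 9 dB over -33.4 dBFS; at 1.5:1 that becomes 6 dB over, giving -27.4 dBFS.
Stage 2: 14.1 dB above -41.5 dBFS, reduced 12:1 to 1.175 dB above → -40.325 dBFS; +6 dB make-up → -34.325 dBFS.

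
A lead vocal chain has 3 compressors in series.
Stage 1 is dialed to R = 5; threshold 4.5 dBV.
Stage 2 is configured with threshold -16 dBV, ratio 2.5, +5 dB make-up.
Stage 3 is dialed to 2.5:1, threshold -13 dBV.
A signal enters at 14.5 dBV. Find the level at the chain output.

-8.6 dBV

Stage 1: 14.5 dBV is 10 dB over 4.5 dBV; at 5:1 that becomes 2 dB over, giving 6.5 dBV.
Stage 2: 22.5 dB above -16 dBV, reduced 2.5:1 to 9 dB above → -7 dBV; +5 dB make-up → -2 dBV.
Stage 3: -2 dBV is 11 dB over -13 dBV; at 2.5:1 that becomes 4.4 dB over, giving -8.6 dBV.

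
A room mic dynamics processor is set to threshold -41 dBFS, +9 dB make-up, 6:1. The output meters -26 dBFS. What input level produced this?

-5 dBFS

Stripping the +9 dB make-up gives -35 dBFS at the gain stage.
Post-compression overshoot = -35 − (-41) = 6 dB.
Input overshoot = R × output overshoot = 36 dB → input = -41 + 36 = -5 dBFS.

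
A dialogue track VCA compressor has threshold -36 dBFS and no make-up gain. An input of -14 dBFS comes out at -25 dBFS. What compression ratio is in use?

Input overshoot = -14 − (-36) = 22 dB; output overshoot = -25 − (-36) = 11 dB.
Ratio = 22 / 11 = 2.

2:1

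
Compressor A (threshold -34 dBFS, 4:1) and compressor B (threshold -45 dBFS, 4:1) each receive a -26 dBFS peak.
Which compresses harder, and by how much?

A: 8 dB over, compressed to 2 dB over, so 6 dB of GR.
B: 19 dB over, compressed to 4.75 dB over, so 14.25 dB of GR.
Difference: 8.25 dB in favour of B.

B, by 8.25 dB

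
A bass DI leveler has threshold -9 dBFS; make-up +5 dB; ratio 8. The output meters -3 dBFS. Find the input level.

Before make-up, the level was -3 − 5 = -8 dBFS.
The compressed level sits -8 − (-9) = 1 dB over threshold.
Before 8:1 compression the overshoot was 1 × 8 = 8 dB, so input = -9 + 8 = -1 dBFS.

-1 dBFS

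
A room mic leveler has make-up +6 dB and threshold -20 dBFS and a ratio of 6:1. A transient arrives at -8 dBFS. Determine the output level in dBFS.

-8 dBFS sits 12 dB over threshold.
At 6:1 the overshoot is divided by 6, leaving 2 dB above threshold.
Output = -20 + 2 = -18 dBFS; make-up adds 6 dB, giving -12 dBFS.

-12 dBFS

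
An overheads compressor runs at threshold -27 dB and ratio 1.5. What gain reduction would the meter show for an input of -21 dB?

2 dB

Overshoot = -21 − (-27) = 6 dB.
After 1.5:1 compression the overshoot becomes 6/1.5 = 4 dB.
Gain reduction = 6 − 4 = 2 dB.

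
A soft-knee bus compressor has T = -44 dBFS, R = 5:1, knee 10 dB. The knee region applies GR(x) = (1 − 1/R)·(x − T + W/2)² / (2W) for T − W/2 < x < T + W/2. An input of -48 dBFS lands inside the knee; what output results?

x − T + W/2 = -48 − (-44) + 5 = 1.
GR = (1 − 1/5) × 1² / 20 = 0.8 × 1 / 20 = 0.04 dB.
Output = -48 − 0.04 = -48.04 dBFS.

-48.04 dBFS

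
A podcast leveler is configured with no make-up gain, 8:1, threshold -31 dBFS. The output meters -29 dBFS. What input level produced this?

Post-compression overshoot = -29 − (-31) = 2 dB.
Input overshoot = R × output overshoot = 16 dB → input = -31 + 16 = -15 dBFS.

-15 dBFS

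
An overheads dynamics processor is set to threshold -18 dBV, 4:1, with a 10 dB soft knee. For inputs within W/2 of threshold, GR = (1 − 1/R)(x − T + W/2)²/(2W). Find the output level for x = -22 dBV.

-22.0375 dBV

x − T + W/2 = -22 − (-18) + 5 = 1.
GR = (1 − 1/4) × 1² / 20 = 0.75 × 1 / 20 = 0.0375 dB.
Output = -22 − 0.0375 = -22.0375 dBV.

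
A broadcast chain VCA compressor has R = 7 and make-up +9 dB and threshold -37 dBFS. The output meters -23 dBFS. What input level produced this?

-2 dBFS

Stripping the +9 dB make-up gives -32 dBFS at the gain stage.
That's 5 dB above the -37 dBFS threshold.
Input overshoot = R × output overshoot = 35 dB → input = -37 + 35 = -2 dBFS.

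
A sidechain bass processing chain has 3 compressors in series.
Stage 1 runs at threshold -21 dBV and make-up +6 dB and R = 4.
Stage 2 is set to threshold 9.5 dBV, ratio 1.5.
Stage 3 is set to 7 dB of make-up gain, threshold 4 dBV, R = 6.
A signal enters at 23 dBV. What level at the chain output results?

3 dBV

Stage 1: 44 dB above -21 dBV, reduced 4:1 to 11 dB above → -10 dBV; +6 dB make-up → -4 dBV.
Stage 2: below threshold (-4 ≤ 9.5); passes unchanged; output -4 dBV.
Stage 3: -4 dBV ≤ 4 dBV, so stage 3 doesn't engage; make-up brings it to 3 dBV.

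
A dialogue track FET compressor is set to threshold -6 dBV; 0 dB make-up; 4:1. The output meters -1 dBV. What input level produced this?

14 dBV

That's 5 dB above the -6 dBV threshold.
Input overshoot = R × output overshoot = 20 dB → input = -6 + 20 = 14 dBV.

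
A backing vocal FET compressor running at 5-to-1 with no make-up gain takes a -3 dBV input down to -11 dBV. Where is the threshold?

-13 dBV

Gain reduction = -3 − (-11) = 8 dB; output overshoot = GR / (R − 1) = 8 / 4 = 2 dB.
Threshold = output − output overshoot = -11 − 2 = -13 dBV.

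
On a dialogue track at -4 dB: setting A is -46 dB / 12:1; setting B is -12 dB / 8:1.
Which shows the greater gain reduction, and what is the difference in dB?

A, by 31.5 dB

A: GR = 42 − 42/12 = 38.5 dB.
B: GR = 8 − 8/8 = 7 dB.
A reduces 31.5 dB more.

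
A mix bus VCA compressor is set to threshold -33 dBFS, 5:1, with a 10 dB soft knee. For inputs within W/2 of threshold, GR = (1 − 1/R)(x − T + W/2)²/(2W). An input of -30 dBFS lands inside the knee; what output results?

x − T + W/2 = -30 − (-33) + 5 = 8.
GR = (1 − 1/5) × 8² / 20 = 0.8 × 64 / 20 = 2.56 dB.
Output = -30 − 2.56 = -32.56 dBFS.

-32.56 dBFS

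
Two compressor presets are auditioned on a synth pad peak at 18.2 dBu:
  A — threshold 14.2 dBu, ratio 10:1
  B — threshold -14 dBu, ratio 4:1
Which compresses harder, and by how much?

A: overshoot 4 dB → output overshoot 0.4 dB → GR 3.6 dB.
B: overshoot 32.2 dB → output overshoot 8.05 dB → GR 24.15 dB.
B reduces 20.55 dB more.

B, by 20.55 dB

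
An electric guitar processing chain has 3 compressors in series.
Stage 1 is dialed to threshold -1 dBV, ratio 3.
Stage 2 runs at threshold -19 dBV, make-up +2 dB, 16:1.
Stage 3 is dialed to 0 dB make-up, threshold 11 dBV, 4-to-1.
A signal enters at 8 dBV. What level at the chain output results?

Stage 1: overshoot 9 dB → 9/3 = 3 dB → 2 dBV.
Stage 2: 21 dB above -19 dBV, reduced 16:1 to 1.3125 dB above → -17.6875 dBV; +2 dB make-up → -15.6875 dBV.
Stage 3: -15.6875 dBV is at or below the 11 dBV threshold — no compression; output -15.6875 dBV.

-15.6875 dBV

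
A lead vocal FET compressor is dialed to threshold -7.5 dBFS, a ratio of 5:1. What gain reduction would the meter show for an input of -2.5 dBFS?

4 dB

-2.5 dBFS exceeds the threshold by 5 dB.
A 5:1 ratio leaves 1 dB of that excess.
GR = overshoot in − overshoot out = 5 − 1 = 4 dB.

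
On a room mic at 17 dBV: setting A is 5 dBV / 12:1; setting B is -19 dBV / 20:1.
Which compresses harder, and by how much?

B, by 23.2 dB

A: overshoot 12 dB → output overshoot 1 dB → GR 11 dB.
B: overshoot 36 dB → output overshoot 1.8 dB → GR 34.2 dB.
B applies 23.2 dB more gain reduction.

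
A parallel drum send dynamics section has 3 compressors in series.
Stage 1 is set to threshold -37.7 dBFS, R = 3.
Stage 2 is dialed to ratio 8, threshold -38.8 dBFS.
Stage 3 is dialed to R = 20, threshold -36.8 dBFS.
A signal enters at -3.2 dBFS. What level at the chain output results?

Stage 1: 34.5 dB above -37.7 dBFS, reduced 3:1 to 11.5 dB above → -26.2 dBFS.
Stage 2: 12.6 dB above -38.8 dBFS, reduced 8:1 to 1.575 dB above → -37.225 dBFS.
Stage 3: below threshold (-37.225 ≤ -36.8); passes unchanged; output -37.225 dBFS.

-37.225 dBFS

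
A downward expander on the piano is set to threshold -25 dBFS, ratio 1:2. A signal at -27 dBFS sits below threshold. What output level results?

-29 dBFS

Undershoot = (-25) − (-27) = 2 dB.
At 1:2, that expands to 4 dB under threshold.
Output = -25 − 4 = -29 dBFS.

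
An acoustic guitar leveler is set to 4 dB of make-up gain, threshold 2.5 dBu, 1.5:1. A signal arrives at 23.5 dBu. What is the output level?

20.5 dBu

The input is 21 dB above the 2.5 dBu threshold.
1.5:1 compression reduces that to 21/1.5 = 14 dB over.
That puts the output at 16.5 dBu; make-up adds 4 dB, giving 20.5 dBu.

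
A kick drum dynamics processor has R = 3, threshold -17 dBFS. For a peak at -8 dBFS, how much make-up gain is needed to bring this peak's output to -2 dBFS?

12 dB

Overshoot 9 dB → 9/3 = 3 dB after compression, so the compressed level is -17 + 3 = -14 dBFS.
Make-up = target − compressed = -2 − (-14) = 12 dB.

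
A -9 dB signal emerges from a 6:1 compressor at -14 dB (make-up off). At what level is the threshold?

-15 dB

Let T be the threshold. Output overshoot = (input overshoot)/R, so -14 − T = (-9 − T)/6.
6·(-14 − T) = -9 − T → 5·T = -84 − (-9) = -75.
T = -75/5 = -15 dB.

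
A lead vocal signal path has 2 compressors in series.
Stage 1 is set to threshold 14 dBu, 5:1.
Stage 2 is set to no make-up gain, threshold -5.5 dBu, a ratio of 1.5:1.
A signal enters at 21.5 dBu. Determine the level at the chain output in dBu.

Stage 1: overshoot 7.5 dB → 7.5/5 = 1.5 dB → 15.5 dBu.
Stage 2: 15.5 dBu is 21 dB over -5.5 dBu; at 1.5:1 that becomes 14 dB over, giving 8.5 dBu.

8.5 dBu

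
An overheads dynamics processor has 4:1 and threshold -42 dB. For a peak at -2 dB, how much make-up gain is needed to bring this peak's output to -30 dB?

2 dB

Without make-up, output = threshold + overshoot/4 = -42 + 10 = -32 dB.
Gap to target: 2 dB.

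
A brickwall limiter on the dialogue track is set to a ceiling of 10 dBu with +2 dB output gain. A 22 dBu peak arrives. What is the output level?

The limiter clamps the peak to its 10 dBu ceiling.
Output gain then adds 2 dB: 10 + 2 = 12 dBu.

12 dBu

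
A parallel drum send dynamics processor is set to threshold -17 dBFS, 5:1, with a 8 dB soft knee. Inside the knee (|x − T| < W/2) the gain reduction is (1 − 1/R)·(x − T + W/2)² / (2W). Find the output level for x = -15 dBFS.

-16.8 dBFS

x − T + W/2 = -15 − (-17) + 4 = 6.
GR = (1 − 1/5) × 6² / 16 = 0.8 × 36 / 16 = 1.8 dB.
Output = -15 − 1.8 = -16.8 dBFS.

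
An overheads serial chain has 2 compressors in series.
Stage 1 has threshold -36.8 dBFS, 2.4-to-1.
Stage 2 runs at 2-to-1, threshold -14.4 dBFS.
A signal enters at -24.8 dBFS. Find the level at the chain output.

-31.8 dBFS

Stage 1: -24.8 dBFS is 12 dB over -36.8 dBFS; at 2.4:1 that becomes 5 dB over, giving -31.8 dBFS.
Stage 2: -31.8 dBFS ≤ -14.4 dBFS, so stage 2 doesn't engage; output -31.8 dBFS.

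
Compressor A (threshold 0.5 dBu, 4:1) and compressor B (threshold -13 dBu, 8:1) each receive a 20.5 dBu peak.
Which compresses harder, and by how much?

B, by 14.3125 dB

A: 20 dB over, compressed to 5 dB over, so 15 dB of GR.
B: 33.5 dB over, compressed to 4.1875 dB over, so 29.3125 dB of GR.
B reduces 14.3125 dB more.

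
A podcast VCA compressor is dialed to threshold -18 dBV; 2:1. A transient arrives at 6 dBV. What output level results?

The input is 24 dB above the -18 dBV threshold.
At 2:1 the overshoot is divided by 2, leaving 12 dB above threshold.
Output = -18 + 12 = -6 dBV.

-6 dBV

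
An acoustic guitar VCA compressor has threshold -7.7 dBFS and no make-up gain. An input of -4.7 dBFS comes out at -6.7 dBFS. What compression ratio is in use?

Input overshoot = -4.7 − (-7.7) = 3 dB; output overshoot = -6.7 − (-7.7) = 1 dB.
Ratio = 3 / 1 = 3.

3:1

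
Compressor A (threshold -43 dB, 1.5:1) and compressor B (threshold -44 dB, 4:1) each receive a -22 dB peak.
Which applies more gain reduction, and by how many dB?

A: overshoot 21 dB → output overshoot 14 dB → GR 7 dB.
B: overshoot 22 dB → output overshoot 5.5 dB → GR 16.5 dB.
B reduces 9.5 dB more.

B, by 9.5 dB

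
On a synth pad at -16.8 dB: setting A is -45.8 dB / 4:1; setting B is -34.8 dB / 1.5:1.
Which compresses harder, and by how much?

A, by 15.75 dB

A: overshoot 29 dB → output overshoot 7.25 dB → GR 21.75 dB.
B: overshoot 18 dB → output overshoot 12 dB → GR 6 dB.
Difference: 15.75 dB in favour of A.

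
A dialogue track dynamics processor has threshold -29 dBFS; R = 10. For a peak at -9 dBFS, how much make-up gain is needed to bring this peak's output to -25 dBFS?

2 dB

Without make-up, output = threshold + overshoot/10 = -29 + 2 = -27 dBFS.
Gap to target: 2 dB.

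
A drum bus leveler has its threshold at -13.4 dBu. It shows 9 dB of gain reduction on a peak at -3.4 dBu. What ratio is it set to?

Input overshoot = -3.4 − (-13.4) = 10 dB.
Output overshoot = 10 − 9 = 1 dB.
Ratio = input overshoot / output overshoot = 10 / 1 = 10.

10:1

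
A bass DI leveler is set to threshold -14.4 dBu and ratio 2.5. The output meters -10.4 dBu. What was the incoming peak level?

-4.4 dBu

Post-compression overshoot = -10.4 − (-14.4) = 4 dB.
Input overshoot = R × output overshoot = 10 dB → input = -14.4 + 10 = -4.4 dBu.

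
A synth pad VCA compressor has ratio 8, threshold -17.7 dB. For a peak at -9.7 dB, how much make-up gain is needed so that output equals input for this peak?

7 dB

Without make-up, output = threshold + overshoot/8 = -17.7 + 1 = -16.7 dB.
Gap to target: 7 dB.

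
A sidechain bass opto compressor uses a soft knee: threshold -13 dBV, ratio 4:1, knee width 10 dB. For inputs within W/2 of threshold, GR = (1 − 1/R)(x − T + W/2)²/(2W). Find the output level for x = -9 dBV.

-12.0375 dBV

x − T + W/2 = -9 − (-13) + 5 = 9.
GR = (1 − 1/4) × 9² / 20 = 0.75 × 81 / 20 = 3.0375 dB.
Output = -9 − 3.0375 = -12.0375 dBV.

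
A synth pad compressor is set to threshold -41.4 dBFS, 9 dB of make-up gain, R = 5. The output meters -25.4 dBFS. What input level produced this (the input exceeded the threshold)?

-6.4 dBFS

Remove make-up: -25.4 − 9 = -34.4 dBFS.
That's 7 dB above the -41.4 dBFS threshold.
Before 5:1 compression the overshoot was 7 × 5 = 35 dB, so input = -41.4 + 35 = -6.4 dBFS.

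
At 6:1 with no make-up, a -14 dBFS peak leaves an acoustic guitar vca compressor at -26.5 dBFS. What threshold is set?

-29 dBFS

Let T be the threshold. Output overshoot = (input overshoot)/R, so -26.5 − T = (-14 − T)/6.
6·(-26.5 − T) = -14 − T → 5·T = -159 − (-14) = -145.
T = -145/5 = -29 dBFS.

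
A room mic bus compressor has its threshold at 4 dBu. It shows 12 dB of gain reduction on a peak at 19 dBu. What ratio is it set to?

Input overshoot = 19 − 4 = 15 dB.
Output overshoot = 15 − 12 = 3 dB.
Ratio = input overshoot / output overshoot = 15 / 3 = 5.

5:1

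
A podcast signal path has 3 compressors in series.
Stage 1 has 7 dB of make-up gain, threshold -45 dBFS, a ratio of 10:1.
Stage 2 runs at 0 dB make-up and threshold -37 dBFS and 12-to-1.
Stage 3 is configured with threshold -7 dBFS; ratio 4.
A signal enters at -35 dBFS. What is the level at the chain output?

-37 dBFS

Stage 1: overshoot 10 dB → 10/10 = 1 dB → -44 dBFS; +7 dB make-up → -37 dBFS.
Stage 2: below threshold (-37 ≤ -37); passes unchanged; output -37 dBFS.
Stage 3: -37 dBFS ≤ -7 dBFS, so stage 3 doesn't engage; output -37 dBFS.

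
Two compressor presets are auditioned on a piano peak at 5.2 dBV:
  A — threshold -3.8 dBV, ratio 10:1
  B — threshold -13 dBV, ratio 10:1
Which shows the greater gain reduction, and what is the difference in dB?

B, by 8.28 dB

A: 9 dB over, compressed to 0.9 dB over, so 8.1 dB of GR.
B: 18.2 dB over, compressed to 1.82 dB over, so 16.38 dB of GR.
B applies 8.28 dB more gain reduction.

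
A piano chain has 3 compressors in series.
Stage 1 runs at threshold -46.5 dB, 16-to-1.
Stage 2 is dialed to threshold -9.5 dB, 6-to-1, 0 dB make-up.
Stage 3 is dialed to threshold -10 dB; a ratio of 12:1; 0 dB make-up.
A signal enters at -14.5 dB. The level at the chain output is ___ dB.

-44.5 dB

Stage 1: 32 dB above -46.5 dB, reduced 16:1 to 2 dB above → -44.5 dB.
Stage 2: below threshold (-44.5 ≤ -9.5); passes unchanged; output -44.5 dB.
Stage 3: -44.5 dB ≤ -10 dB, so stage 3 doesn't engage; output -44.5 dB.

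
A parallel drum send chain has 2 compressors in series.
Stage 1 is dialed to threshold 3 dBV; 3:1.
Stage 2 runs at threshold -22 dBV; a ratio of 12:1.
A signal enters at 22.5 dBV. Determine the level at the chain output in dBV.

-19.375 dBV

Stage 1: 22.5 dBV is 19.5 dB over 3 dBV; at 3:1 that becomes 6.5 dB over, giving 9.5 dBV.
Stage 2: overshoot 31.5 dB → 31.5/12 = 2.625 dB → -19.375 dBV.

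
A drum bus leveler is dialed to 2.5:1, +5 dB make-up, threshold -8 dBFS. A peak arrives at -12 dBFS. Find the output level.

-12 dBFS is 4 dB below the -8 dBFS threshold, so no gain reduction is applied.
Make-up gain adds 5 dB: -12 + 5 = -7 dBFS.

-7 dBFS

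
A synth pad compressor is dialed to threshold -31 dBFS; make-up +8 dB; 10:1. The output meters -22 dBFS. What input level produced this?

Remove make-up: -22 − 8 = -30 dBFS.
The compressed level sits -30 − (-31) = 1 dB over threshold.
Input overshoot = R × output overshoot = 10 dB → input = -31 + 10 = -21 dBFS.

-21 dBFS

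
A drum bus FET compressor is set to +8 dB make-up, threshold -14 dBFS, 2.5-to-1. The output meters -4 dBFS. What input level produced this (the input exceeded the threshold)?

Remove make-up: -4 − 8 = -12 dBFS.
Post-compression overshoot = -12 − (-14) = 2 dB.
Input overshoot = R × output overshoot = 5 dB → input = -14 + 5 = -9 dBFS.

-9 dBFS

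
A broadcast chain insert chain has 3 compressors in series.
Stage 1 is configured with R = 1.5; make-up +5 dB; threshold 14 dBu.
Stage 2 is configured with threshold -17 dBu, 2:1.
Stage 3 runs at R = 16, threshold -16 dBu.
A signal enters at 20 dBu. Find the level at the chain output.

Stage 1: 20 dBu is 6 dB over 14 dBu; at 1.5:1 that becomes 4 dB over, giving 18 dBu; +5 dB make-up → 23 dBu.
Stage 2: overshoot 40 dB → 40/2 = 20 dB → 3 dBu.
Stage 3: 3 dBu is 19 dB over -16 dBu; at 16:1 that becomes 1.1875 dB over, giving -14.8125 dBu.

-14.8125 dBu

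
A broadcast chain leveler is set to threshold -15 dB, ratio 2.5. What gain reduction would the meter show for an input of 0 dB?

0 dB exceeds the threshold by 15 dB.
At 2.5:1, output sits 15/2.5 = 6 dB above threshold.
Gain reduction = 15 − 6 = 9 dB.

9 dB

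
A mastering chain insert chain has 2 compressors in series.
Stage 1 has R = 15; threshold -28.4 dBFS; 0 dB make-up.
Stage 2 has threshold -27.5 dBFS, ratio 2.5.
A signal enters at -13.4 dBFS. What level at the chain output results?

Stage 1: 15 dB above -28.4 dBFS, reduced 15:1 to 1 dB above → -27.4 dBFS.
Stage 2: 0.1 dB above -27.5 dBFS, reduced 2.5:1 to 0.04 dB above → -27.46 dBFS.

-27.46 dBFS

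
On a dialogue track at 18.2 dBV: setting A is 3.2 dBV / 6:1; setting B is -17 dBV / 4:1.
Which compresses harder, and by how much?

A: 15 dB over, compressed to 2.5 dB over, so 12.5 dB of GR.
B: 35.2 dB over, compressed to 8.8 dB over, so 26.4 dB of GR.
Difference: 13.9 dB in favour of B.

B, by 13.9 dB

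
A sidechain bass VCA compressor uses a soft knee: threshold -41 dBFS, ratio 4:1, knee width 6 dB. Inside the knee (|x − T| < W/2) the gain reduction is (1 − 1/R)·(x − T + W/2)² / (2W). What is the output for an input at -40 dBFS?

-41 dBFS

x − T + W/2 = -40 − (-41) + 3 = 4.
GR = (1 − 1/4) × 4² / 12 = 0.75 × 16 / 12 = 1 dB.
Output = -40 − 1 = -41 dBFS.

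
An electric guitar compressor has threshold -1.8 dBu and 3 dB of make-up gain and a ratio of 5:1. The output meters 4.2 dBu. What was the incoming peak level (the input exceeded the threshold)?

13.2 dBu

Stripping the +3 dB make-up gives 1.2 dBu at the gain stage.
That's 3 dB above the -1.8 dBu threshold.
Input overshoot = R × output overshoot = 15 dB → input = -1.8 + 15 = 13.2 dBu.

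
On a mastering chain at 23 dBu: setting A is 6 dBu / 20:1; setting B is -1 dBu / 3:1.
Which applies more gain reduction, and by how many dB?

A: overshoot 17 dB → output overshoot 0.85 dB → GR 16.15 dB.
B: overshoot 24 dB → output overshoot 8 dB → GR 16 dB.
A reduces 0.15 dB more.

A, by 0.15 dB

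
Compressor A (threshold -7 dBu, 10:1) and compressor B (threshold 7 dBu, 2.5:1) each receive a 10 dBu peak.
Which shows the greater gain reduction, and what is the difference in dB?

A: 17 dB over, compressed to 1.7 dB over, so 15.3 dB of GR.
B: 3 dB over, compressed to 1.2 dB over, so 1.8 dB of GR.
Difference: 13.5 dB in favour of A.

A, by 13.5 dB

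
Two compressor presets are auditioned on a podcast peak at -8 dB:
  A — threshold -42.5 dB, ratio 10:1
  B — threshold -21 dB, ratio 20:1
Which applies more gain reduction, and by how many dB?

A: GR = 34.5 − 34.5/10 = 31.05 dB.
B: GR = 13 − 13/20 = 12.35 dB.
Difference: 18.7 dB in favour of A.

A, by 18.7 dB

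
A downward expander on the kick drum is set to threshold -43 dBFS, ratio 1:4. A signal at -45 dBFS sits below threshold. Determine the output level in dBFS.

-51 dBFS

The input is 2 dB below the -43 dBFS threshold.
A 1:4 expander multiplies undershoot by 4: 2 × 4 = 8 dB below threshold.
Output = -43 − 8 = -51 dBFS.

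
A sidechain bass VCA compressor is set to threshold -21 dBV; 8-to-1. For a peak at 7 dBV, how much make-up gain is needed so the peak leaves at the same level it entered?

Overshoot 28 dB → 28/8 = 3.5 dB after compression, so the compressed level is -21 + 3.5 = -17.5 dBV.
Make-up = target − compressed = 7 − (-17.5) = 24.5 dB.

24.5 dB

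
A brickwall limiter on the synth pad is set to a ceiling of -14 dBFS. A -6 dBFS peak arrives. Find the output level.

-14 dBFS

The limiter clamps the peak to its -14 dBFS ceiling.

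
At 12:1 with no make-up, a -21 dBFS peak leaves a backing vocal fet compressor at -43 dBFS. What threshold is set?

-45 dBFS

Gain reduction = -21 − (-43) = 22 dB; output overshoot = GR / (R − 1) = 22 / 11 = 2 dB.
Threshold = output − output overshoot = -43 − 2 = -45 dBFS.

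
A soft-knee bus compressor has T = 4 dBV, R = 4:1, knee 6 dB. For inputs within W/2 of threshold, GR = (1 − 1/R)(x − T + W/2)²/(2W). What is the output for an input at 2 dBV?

1.9375 dBV

x − T + W/2 = 2 − 4 + 3 = 1.
GR = (1 − 1/4) × 1² / 12 = 0.75 × 1 / 12 = 0.0625 dB.
Output = 2 − 0.0625 = 1.9375 dBV.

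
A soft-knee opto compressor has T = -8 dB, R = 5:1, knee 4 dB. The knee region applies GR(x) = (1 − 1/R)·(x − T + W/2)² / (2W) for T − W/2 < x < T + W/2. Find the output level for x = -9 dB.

-9.1 dB

x − T + W/2 = -9 − (-8) + 2 = 1.
GR = (1 − 1/5) × 1² / 8 = 0.8 × 1 / 8 = 0.1 dB.
Output = -9 − 0.1 = -9.1 dB.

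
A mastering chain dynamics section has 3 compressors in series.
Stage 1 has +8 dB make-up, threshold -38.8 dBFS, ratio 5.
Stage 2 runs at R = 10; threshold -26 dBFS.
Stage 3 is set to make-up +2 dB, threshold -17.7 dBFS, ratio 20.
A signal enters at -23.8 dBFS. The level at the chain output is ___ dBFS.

Stage 1: 15 dB above -38.8 dBFS, reduced 5:1 to 3 dB above → -35.8 dBFS; +8 dB make-up → -27.8 dBFS.
Stage 2: -27.8 dBFS ≤ -26 dBFS, so stage 2 doesn't engage; output -27.8 dBFS.
Stage 3: below threshold (-27.8 ≤ -17.7); passes unchanged; make-up brings it to -25.8 dBFS.

-25.8 dBFS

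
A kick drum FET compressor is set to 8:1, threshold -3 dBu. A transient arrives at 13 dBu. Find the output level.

13 dBu sits 16 dB over threshold.
8:1 compression reduces that to 16/8 = 2 dB over.
Output = -3 + 2 = -1 dBu.

-1 dBu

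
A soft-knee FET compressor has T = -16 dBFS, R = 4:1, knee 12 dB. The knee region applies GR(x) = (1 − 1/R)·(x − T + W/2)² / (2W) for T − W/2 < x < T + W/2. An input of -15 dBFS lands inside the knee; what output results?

x − T + W/2 = -15 − (-16) + 6 = 7.
GR = (1 − 1/4) × 7² / 24 = 0.75 × 49 / 24 = 1.53125 dB.
Output = -15 − 1.53125 = -16.53125 dBFS.

-16.53125 dBFS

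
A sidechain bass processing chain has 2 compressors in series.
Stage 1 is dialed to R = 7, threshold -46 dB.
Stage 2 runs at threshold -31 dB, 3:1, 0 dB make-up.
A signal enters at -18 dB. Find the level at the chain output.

-42 dB

Stage 1: overshoot 28 dB → 28/7 = 4 dB → -42 dB.
Stage 2: -42 dB is at or below the -31 dB threshold — no compression; output -42 dB.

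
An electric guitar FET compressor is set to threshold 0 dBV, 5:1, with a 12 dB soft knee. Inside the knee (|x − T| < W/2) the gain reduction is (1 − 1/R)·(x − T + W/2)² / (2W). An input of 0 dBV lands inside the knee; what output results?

x − T + W/2 = 0 − 0 + 6 = 6.
GR = (1 − 1/5) × 6² / 24 = 0.8 × 36 / 24 = 1.2 dB.
Output = 0 − 1.2 = -1.2 dBV.

-1.2 dBV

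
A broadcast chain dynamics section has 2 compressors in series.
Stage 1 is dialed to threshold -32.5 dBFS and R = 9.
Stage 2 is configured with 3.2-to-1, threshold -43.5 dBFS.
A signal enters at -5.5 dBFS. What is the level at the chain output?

-39.125 dBFS

Stage 1: -5.5 dBFS is 27 dB over -32.5 dBFS; at 9:1 that becomes 3 dB over, giving -29.5 dBFS.
Stage 2: -29.5 dBFS is 14 dB over -43.5 dBFS; at 3.2:1 that becomes 4.375 dB over, giving -39.125 dBFS.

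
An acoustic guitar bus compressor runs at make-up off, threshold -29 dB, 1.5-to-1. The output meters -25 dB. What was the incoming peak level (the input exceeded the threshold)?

The compressed level sits -25 − (-29) = 4 dB over threshold.
Input overshoot = R × output overshoot = 6 dB → input = -29 + 6 = -23 dB.

-23 dB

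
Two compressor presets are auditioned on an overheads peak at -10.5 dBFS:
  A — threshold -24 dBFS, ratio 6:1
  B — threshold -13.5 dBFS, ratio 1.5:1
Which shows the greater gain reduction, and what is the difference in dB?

A, by 10.25 dB

A: 13.5 dB over, compressed to 2.25 dB over, so 11.25 dB of GR.
B: 3 dB over, compressed to 2 dB over, so 1 dB of GR.
A reduces 10.25 dB more.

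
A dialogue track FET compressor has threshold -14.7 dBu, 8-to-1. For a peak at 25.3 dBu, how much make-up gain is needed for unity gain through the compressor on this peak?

35 dB

Without make-up, output = threshold + overshoot/8 = -14.7 + 5 = -9.7 dBu.
Gap to target: 35 dB.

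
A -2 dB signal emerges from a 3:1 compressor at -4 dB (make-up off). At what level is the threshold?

-5 dB

Let T be the threshold. Output overshoot = (input overshoot)/R, so -4 − T = (-2 − T)/3.
3·(-4 − T) = -2 − T → 2·T = -12 − (-2) = -10.
T = -10/2 = -5 dB.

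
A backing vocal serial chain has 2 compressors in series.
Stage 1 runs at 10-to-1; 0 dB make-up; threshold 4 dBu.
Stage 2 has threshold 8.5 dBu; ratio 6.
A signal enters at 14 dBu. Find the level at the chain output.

Stage 1: overshoot 10 dB → 10/10 = 1 dB → 5 dBu.
Stage 2: below threshold (5 ≤ 8.5); passes unchanged; output 5 dBu.

5 dBu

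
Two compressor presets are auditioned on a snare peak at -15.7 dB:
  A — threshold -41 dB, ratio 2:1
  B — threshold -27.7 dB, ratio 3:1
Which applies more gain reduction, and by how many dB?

A, by 4.65 dB

A: overshoot 25.3 dB → output overshoot 12.65 dB → GR 12.65 dB.
B: overshoot 12 dB → output overshoot 4 dB → GR 8 dB.
Difference: 4.65 dB in favour of A.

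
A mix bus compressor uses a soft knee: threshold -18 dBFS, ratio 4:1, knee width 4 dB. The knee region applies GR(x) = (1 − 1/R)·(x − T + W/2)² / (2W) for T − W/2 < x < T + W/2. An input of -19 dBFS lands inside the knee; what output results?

x − T + W/2 = -19 − (-18) + 2 = 1.
GR = (1 − 1/4) × 1² / 8 = 0.75 × 1 / 8 = 0.09375 dB.
Output = -19 − 0.09375 = -19.09375 dBFS.

-19.09375 dBFS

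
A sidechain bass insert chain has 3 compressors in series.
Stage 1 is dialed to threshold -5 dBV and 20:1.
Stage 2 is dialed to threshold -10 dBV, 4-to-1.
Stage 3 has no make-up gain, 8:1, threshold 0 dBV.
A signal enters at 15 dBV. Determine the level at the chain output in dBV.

Stage 1: 15 dBV is 20 dB over -5 dBV; at 20:1 that becomes 1 dB over, giving -4 dBV.
Stage 2: -4 dBV is 6 dB over -10 dBV; at 4:1 that becomes 1.5 dB over, giving -8.5 dBV.
Stage 3: -8.5 dBV ≤ 0 dBV, so stage 3 doesn't engage; output -8.5 dBV.

-8.5 dBV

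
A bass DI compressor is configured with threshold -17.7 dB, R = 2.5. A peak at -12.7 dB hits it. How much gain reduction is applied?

-12.7 dB exceeds the threshold by 5 dB.
A 2.5:1 ratio leaves 2 dB of that excess.
So the signal is attenuated by 5 − 2 = 3 dB.

3 dB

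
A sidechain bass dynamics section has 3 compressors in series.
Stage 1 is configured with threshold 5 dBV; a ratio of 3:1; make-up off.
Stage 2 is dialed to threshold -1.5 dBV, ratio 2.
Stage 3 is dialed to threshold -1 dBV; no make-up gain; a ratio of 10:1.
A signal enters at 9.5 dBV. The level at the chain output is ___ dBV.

-0.65 dBV

Stage 1: 9.5 dBV is 4.5 dB over 5 dBV; at 3:1 that becomes 1.5 dB over, giving 6.5 dBV.
Stage 2: 8 dB above -1.5 dBV, reduced 2:1 to 4 dB above → 2.5 dBV.
Stage 3: 2.5 dBV is 3.5 dB over -1 dBV; at 10:1 that becomes 0.35 dB over, giving -0.65 dBV.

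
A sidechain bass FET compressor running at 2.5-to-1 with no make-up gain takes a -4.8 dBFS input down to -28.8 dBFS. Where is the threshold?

Gain reduction = -4.8 − (-28.8) = 24 dB; output overshoot = GR / (R − 1) = 24 / 1.5 = 16 dB.
Threshold = output − output overshoot = -28.8 − 16 = -44.8 dBFS.

-44.8 dBFS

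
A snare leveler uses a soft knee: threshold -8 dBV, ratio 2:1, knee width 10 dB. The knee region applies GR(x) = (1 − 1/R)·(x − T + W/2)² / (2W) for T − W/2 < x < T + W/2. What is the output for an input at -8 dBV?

x − T + W/2 = -8 − (-8) + 5 = 5.
GR = (1 − 1/2) × 5² / 20 = 0.5 × 25 / 20 = 0.625 dB.
Output = -8 − 0.625 = -8.625 dBV.

-8.625 dBV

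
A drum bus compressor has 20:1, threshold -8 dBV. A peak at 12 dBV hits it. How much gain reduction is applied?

Overshoot = 12 − (-8) = 20 dB.
After 20:1 compression the overshoot becomes 20/20 = 1 dB.
GR = overshoot in − overshoot out = 20 − 1 = 19 dB.

19 dB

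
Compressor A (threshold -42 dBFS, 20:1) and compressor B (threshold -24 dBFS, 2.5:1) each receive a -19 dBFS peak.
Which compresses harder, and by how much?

A, by 18.85 dB

A: overshoot 23 dB → output overshoot 1.15 dB → GR 21.85 dB.
B: overshoot 5 dB → output overshoot 2 dB → GR 3 dB.
A reduces 18.85 dB more.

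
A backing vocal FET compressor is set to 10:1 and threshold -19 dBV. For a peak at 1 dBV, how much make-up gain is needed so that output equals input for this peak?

18 dB

Overshoot 20 dB → 20/10 = 2 dB after compression, so the compressed level is -19 + 2 = -17 dBV.
Make-up = target − compressed = 1 − (-17) = 18 dB.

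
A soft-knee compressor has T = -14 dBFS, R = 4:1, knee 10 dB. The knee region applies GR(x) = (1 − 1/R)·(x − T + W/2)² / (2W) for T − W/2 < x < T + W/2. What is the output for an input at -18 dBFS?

-18.0375 dBFS

x − T + W/2 = -18 − (-14) + 5 = 1.
GR = (1 − 1/4) × 1² / 20 = 0.75 × 1 / 20 = 0.0375 dB.
Output = -18 − 0.0375 = -18.0375 dBFS.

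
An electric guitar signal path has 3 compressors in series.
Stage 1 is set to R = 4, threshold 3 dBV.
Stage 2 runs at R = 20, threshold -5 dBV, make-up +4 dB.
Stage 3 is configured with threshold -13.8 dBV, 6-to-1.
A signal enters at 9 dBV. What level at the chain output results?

-11.5875 dBV

Stage 1: 9 dBV is 6 dB over 3 dBV; at 4:1 that becomes 1.5 dB over, giving 4.5 dBV.
Stage 2: 9.5 dB above -5 dBV, reduced 20:1 to 0.475 dB above → -4.525 dBV; +4 dB make-up → -0.525 dBV.
Stage 3: 13.275 dB above -13.8 dBV, reduced 6:1 to 2.2125 dB above → -11.5875 dBV.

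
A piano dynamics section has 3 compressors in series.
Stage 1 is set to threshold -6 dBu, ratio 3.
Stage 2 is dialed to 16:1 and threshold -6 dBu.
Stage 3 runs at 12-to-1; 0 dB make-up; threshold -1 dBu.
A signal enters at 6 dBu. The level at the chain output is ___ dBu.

Stage 1: 12 dB above -6 dBu, reduced 3:1 to 4 dB above → -2 dBu.
Stage 2: 4 dB above -6 dBu, reduced 16:1 to 0.25 dB above → -5.75 dBu.
Stage 3: -5.75 dBu is at or below the -1 dBu threshold — no compression; output -5.75 dBu.

-5.75 dBu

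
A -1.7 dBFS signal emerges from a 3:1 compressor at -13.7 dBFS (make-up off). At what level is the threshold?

Gain reduction = -1.7 − (-13.7) = 12 dB; output overshoot = GR / (R − 1) = 12 / 2 = 6 dB.
Threshold = output − output overshoot = -13.7 − 6 = -19.7 dBFS.

-19.7 dBFS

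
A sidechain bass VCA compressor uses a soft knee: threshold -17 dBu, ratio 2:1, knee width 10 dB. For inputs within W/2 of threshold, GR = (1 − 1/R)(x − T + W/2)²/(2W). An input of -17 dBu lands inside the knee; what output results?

x − T + W/2 = -17 − (-17) + 5 = 5.
GR = (1 − 1/2) × 5² / 20 = 0.5 × 25 / 20 = 0.625 dB.
Output = -17 − 0.625 = -17.625 dBu.

-17.625 dBu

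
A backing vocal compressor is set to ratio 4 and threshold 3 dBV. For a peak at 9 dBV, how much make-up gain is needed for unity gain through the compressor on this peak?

4.5 dB

Without make-up, output = threshold + overshoot/4 = 3 + 1.5 = 4.5 dBV.
Gap to target: 4.5 dB.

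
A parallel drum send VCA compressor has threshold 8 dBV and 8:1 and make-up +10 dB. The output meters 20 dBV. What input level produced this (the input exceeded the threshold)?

24 dBV

Before make-up, the level was 20 − 10 = 10 dBV.
The compressed level sits 10 − 8 = 2 dB over threshold.
Input overshoot = R × output overshoot = 16 dB → input = 8 + 16 = 24 dBV.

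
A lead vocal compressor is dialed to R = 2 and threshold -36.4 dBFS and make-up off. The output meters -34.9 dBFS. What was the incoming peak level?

Post-compression overshoot = -34.9 − (-36.4) = 1.5 dB.
Undo the ratio: input overshoot = 1.5 × 2 = 3 dB, giving input = -33.4 dBFS.

-33.4 dBFS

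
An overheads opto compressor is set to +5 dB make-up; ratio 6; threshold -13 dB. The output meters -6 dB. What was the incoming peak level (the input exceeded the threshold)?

-1 dB

Stripping the +5 dB make-up gives -11 dB at the gain stage.
That's 2 dB above the -13 dB threshold.
Before 6:1 compression the overshoot was 2 × 6 = 12 dB, so input = -13 + 12 = -1 dB.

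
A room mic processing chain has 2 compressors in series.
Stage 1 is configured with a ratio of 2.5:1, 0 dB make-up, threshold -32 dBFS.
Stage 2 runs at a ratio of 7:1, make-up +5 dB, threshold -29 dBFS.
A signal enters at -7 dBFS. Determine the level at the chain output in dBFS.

-23 dBFS

Stage 1: overshoot 25 dB → 25/2.5 = 10 dB → -22 dBFS.
Stage 2: 7 dB above -29 dBFS, reduced 7:1 to 1 dB above → -28 dBFS; +5 dB make-up → -23 dBFS.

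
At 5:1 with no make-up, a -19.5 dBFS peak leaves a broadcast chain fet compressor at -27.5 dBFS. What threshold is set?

Let T be the threshold. Output overshoot = (input overshoot)/R, so -27.5 − T = (-19.5 − T)/5.
5·(-27.5 − T) = -19.5 − T → 4·T = -137.5 − (-19.5) = -118.
T = -118/4 = -29.5 dBFS.

-29.5 dBFS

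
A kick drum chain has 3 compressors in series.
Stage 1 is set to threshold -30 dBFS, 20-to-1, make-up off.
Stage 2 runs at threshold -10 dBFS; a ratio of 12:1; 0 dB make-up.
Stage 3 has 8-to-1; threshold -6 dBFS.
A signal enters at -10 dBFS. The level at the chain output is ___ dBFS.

Stage 1: -10 dBFS is 20 dB over -30 dBFS; at 20:1 that becomes 1 dB over, giving -29 dBFS.
Stage 2: -29 dBFS is at or below the -10 dBFS threshold — no compression; output -29 dBFS.
Stage 3: -29 dBFS is at or below the -6 dBFS threshold — no compression; output -29 dBFS.

-29 dBFS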